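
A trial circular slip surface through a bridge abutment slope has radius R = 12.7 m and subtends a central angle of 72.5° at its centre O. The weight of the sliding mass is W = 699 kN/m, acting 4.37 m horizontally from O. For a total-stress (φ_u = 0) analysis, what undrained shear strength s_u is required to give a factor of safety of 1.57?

FS = s_u·L_a·R / (W·d), so s_u = FS·W·d / (L_a·R).
Arc length L_a = R·θ = 12.7·(72.5°·π/180) = 12.7·1.2654 = 16.07 m
s_u = 1.57·699·4.37 / (16.07·12.7) = 4795.8 / 204.09 = 23.50 kPa

s_u = 23.5 kPa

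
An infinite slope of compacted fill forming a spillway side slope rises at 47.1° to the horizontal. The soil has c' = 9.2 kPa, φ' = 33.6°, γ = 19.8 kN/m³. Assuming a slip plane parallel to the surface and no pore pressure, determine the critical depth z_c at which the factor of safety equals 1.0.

Setting FS = 1.00 in FS = [c' + γz cos²β tanφ'] / [γz sinβ cosβ] and solving for z:
z = c' / [γ cosβ (FS·sinβ − cosβ·tanφ')]
  = 9.2 / [19.8·cos47.1°·(1.00·sin47.1° − cos47.1°·tan33.6°)]
  = 9.2 / [19.8·0.6807·(1.00·0.7325 − 0.6807·0.6644)]
  = 9.2 / 3.7776 = 2.435 m

z_c = 2.44 m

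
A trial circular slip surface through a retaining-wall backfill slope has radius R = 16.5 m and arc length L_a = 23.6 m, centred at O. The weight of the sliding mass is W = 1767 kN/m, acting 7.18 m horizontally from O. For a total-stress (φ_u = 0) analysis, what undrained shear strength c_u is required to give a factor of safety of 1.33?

FS = c_u·L_a·R / (W·d), so c_u = FS·W·d / (L_a·R).
c_u = 1.33·1767·7.18 / (23.60·16.5) = 16873.8 / 389.40 = 43.33 kPa

c_u = 43.3 kPa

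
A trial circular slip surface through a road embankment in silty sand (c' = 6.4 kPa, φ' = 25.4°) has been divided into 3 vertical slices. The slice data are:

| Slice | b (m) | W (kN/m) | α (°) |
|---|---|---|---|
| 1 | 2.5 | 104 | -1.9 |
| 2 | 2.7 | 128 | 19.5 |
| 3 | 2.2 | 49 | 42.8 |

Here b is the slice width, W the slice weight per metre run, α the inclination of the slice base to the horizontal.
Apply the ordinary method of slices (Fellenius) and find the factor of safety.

Ordinary method of slices: FS = Σ[c'·Δl_i + (W_i cosα_i)·tanφ'] / Σ W_i sinα_i, with Δl_i = b_i / cosα_i.
Slice 1: Δl = 2.5/cos(-1.9°) = 2.501 m; N'_1 = 104·cos(-1.9°) = 103.9; c'Δl = 16.01; W sinα = -3.4
Slice 2: Δl = 2.7/cos19.5° = 2.864 m; N'_2 = 128·cos19.5° = 120.7; c'Δl = 18.33; W sinα = 42.7
Slice 3: Δl = 2.2/cos42.8° = 2.998 m; N'_3 = 49·cos42.8° = 36.0; c'Δl = 19.19; W sinα = 33.3
Σc'Δl = 53.5 kN/m; ΣN' = 260.6 kN/m; ΣW sinα = 72.6 kN/m
Resisting = 53.5 + 260.6·tan25.4° = 53.5 + 123.7 = 177.2 kN/m
FS = 177.2 / 72.6 = 2.442

FS = 2.44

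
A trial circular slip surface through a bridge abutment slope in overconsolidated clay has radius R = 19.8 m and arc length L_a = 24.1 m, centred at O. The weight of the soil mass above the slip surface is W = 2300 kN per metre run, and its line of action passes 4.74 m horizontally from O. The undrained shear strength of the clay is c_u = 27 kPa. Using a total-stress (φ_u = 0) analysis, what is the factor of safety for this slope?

Taking moments about the centre O, the resisting moment is provided by the undrained shear strength acting along the arc:
M_R = c_u·L_a·R = 27·24.10·19.8 = 12883.9 kN·m/m
M_D = W·d = 2300·4.74 = 10902.0 kN·m/m
FS = M_R / M_D = 12883.9 / 10902.0 = 1.182

FS = 1.18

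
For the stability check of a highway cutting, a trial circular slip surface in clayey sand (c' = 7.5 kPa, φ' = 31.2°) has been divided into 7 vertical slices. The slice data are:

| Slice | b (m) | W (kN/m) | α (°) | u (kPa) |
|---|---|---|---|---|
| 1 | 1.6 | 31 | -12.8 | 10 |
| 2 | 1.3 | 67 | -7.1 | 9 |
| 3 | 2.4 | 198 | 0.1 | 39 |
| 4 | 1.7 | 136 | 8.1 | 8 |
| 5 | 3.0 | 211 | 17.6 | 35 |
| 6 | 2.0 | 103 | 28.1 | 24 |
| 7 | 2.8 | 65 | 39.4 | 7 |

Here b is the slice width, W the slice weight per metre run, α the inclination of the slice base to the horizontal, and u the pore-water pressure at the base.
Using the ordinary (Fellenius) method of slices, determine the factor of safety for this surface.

Ordinary method of slices: FS = Σ[c'·Δl_i + (W_i cosα_i − u_i·Δl_i)·tanφ'] / Σ W_i sinα_i, with Δl_i = b_i / cosα_i.
Slice 1: Δl = 1.6/cos(-12.8°) = 1.641 m; N'_1 = 31·cos(-12.8°) − 10·1.641 = 13.8; c'Δl = 12.31; W sinα = -6.9
Slice 2: Δl = 1.3/cos(-7.1°) = 1.310 m; N'_2 = 67·cos(-7.1°) − 9·1.310 = 54.7; c'Δl = 9.83; W sinα = -8.3
Slice 3: Δl = 2.4/cos0.1° = 2.400 m; N'_3 = 198·cos0.1° − 39·2.400 = 104.4; c'Δl = 18.00; W sinα = 0.3
Slice 4: Δl = 1.7/cos8.1° = 1.717 m; N'_4 = 136·cos8.1° − 8·1.717 = 120.9; c'Δl = 12.88; W sinα = 19.2
Slice 5: Δl = 3.0/cos17.6° = 3.147 m; N'_5 = 211·cos17.6° − 35·3.147 = 91.0; c'Δl = 23.60; W sinα = 63.8
Slice 6: Δl = 2.0/cos28.1° = 2.267 m; N'_6 = 103·cos28.1° − 24·2.267 = 36.4; c'Δl = 17.00; W sinα = 48.5
Slice 7: Δl = 2.8/cos39.4° = 3.623 m; N'_7 = 65·cos39.4° − 7·3.623 = 24.9; c'Δl = 27.18; W sinα = 41.3
Σc'Δl = 120.8 kN/m; ΣN' = 446.1 kN/m; ΣW sinα = 157.9 kN/m
Resisting = 120.8 + 446.1·tan31.2° = 120.8 + 270.2 = 391.0 kN/m
FS = 391.0 / 157.9 = 2.476

FS = 2.48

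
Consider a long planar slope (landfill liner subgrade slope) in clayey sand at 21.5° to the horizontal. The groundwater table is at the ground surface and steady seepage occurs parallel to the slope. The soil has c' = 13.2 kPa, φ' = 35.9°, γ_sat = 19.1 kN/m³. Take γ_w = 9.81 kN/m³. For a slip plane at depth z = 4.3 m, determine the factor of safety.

With seepage parallel to the slope and the water table at the surface, the effective normal stress on the slip plane uses the buoyant unit weight γ' = γ_sat − γ_w while the driving shear stress uses γ_sat:
FS = [c' + γ' z cos²β tanφ'] / [γ_sat z sinβ cosβ]
γ' = 19.1 − 9.81 = 9.29 kN/m³
Numerator = 13.2 + 9.29·4.3·cos²21.5°·tan35.9° = 13.2 + 9.29·4.3·0.8657·0.7239 = 38.233 kPa
Denominator = 19.1·4.3·sin21.5°·cos21.5° = 19.1·4.3·0.3665·0.9304 = 28.006 kPa
FS = 38.233 / 28.006 = 1.365

FS = 1.37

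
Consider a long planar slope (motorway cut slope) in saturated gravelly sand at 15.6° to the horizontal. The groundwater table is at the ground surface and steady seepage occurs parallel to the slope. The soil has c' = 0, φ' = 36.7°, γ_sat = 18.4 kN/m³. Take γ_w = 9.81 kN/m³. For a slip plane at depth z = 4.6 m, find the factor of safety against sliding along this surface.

With seepage parallel to the slope and the water table at the surface, the effective normal stress on the slip plane uses the buoyant unit weight γ' = γ_sat − γ_w while the driving shear stress uses γ_sat:
FS = [c' + γ' z cos²β tanφ'] / [γ_sat z sinβ cosβ]
(For c' = 0 this reduces to FS = (γ'/γ_sat)·tanφ'/tanβ.)
γ' = 18.4 − 9.81 = 8.59 kN/m³
Numerator = 0.0 + 8.59·4.6·cos²15.6°·tan36.7° = 0.0 + 8.59·4.6·0.9277·0.7454 = 27.323 kPa
Denominator = 18.4·4.6·sin15.6°·cos15.6° = 18.4·4.6·0.2689·0.9632 = 21.923 kPa
FS = 27.323 / 21.923 = 1.246

FS = 1.25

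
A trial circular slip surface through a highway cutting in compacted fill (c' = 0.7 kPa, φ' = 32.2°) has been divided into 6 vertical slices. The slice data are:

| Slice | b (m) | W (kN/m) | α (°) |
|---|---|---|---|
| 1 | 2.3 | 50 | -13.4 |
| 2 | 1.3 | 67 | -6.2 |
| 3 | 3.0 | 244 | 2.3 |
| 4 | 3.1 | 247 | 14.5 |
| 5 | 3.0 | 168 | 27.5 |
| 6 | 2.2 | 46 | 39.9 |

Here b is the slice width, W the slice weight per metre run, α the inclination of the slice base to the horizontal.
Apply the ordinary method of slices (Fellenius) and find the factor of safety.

Ordinary method of slices: FS = Σ[c'·Δl_i + (W_i cosα_i)·tanφ'] / Σ W_i sinα_i, with Δl_i = b_i / cosα_i.
Slice 1: Δl = 2.3/cos(-13.4°) = 2.364 m; N'_1 = 50·cos(-13.4°) = 48.6; c'Δl = 1.66; W sinα = -11.6
Slice 2: Δl = 1.3/cos(-6.2°) = 1.308 m; N'_2 = 67·cos(-6.2°) = 66.6; c'Δl = 0.92; W sinα = -7.2
Slice 3: Δl = 3.0/cos2.3° = 3.002 m; N'_3 = 244·cos2.3° = 243.8; c'Δl = 2.10; W sinα = 9.8
Slice 4: Δl = 3.1/cos14.5° = 3.202 m; N'_4 = 247·cos14.5° = 239.1; c'Δl = 2.24; W sinα = 61.8
Slice 5: Δl = 3.0/cos27.5° = 3.382 m; N'_5 = 168·cos27.5° = 149.0; c'Δl = 2.37; W sinα = 77.6
Slice 6: Δl = 2.2/cos39.9° = 2.868 m; N'_6 = 46·cos39.9° = 35.3; c'Δl = 2.01; W sinα = 29.5
Σc'Δl = 11.3 kN/m; ΣN' = 782.5 kN/m; ΣW sinα = 159.9 kN/m
Resisting = 11.3 + 782.5·tan32.2° = 11.3 + 492.8 = 504.0 kN/m
FS = 504.0 / 159.9 = 3.152

FS = 3.15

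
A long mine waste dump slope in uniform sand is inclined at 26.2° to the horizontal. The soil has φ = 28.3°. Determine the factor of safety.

For a dry cohesionless infinite slope the factor of safety is FS = tanφ / tanβ.
FS = tan28.3° / tan26.2° = 0.5384 / 0.4921 = 1.094

FS = 1.09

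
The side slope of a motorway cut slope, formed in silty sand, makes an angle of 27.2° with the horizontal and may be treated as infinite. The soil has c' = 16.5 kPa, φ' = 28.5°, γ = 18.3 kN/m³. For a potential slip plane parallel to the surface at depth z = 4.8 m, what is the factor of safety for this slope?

FS = 1.52

For an infinite slope with a slip plane parallel to the surface (no pore pressure): FS = [c' + γz cos²β tanφ'] / [γz sinβ cosβ].
γz = 18.3·4.8 = 87.84 kN/m²
Numerator = 16.5 + 87.84·cos²27.2°·tan28.5° = 16.5 + 87.84·0.7911·0.5430 = 54.228 kPa
Denominator = 87.84·sin27.2°·cos27.2° = 87.84·0.4571·0.8894 = 35.711 kPa
FS = 54.228 / 35.711 = 1.519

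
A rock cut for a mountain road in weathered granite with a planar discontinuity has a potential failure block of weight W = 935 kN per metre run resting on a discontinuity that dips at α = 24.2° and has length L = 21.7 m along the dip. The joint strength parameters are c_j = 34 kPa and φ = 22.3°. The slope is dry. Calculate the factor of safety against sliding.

Resolving the block weight along and normal to the plane and applying the Mohr–Coulomb strength on the joint:
N' = W cosα = 935·cos24.2° = 852.8 kN/m
Driving force T = W sinα = 935·sin24.2° = 383.3 kN/m
Resisting force R = c_j·L + N'·tanφ = 34·21.7 + 852.8·tan22.3° = 737.8 + 349.8 = 1087.6 kN/m
FS = R / T = 1087.6 / 383.3 = 2.838

FS = 2.84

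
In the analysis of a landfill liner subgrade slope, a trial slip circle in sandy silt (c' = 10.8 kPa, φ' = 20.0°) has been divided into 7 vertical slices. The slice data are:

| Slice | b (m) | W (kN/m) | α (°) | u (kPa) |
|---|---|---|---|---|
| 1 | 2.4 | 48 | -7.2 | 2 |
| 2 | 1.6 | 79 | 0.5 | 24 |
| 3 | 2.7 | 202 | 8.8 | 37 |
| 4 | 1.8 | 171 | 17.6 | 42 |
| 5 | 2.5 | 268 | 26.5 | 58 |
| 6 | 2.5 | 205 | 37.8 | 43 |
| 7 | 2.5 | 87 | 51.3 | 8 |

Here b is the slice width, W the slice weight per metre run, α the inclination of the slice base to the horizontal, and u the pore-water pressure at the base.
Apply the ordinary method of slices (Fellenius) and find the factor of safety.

FS = 0.88

Ordinary method of slices: FS = Σ[c'·Δl_i + (W_i cosα_i − u_i·Δl_i)·tanφ'] / Σ W_i sinα_i, with Δl_i = b_i / cosα_i.
Slice 1: Δl = 2.4/cos(-7.2°) = 2.419 m; N'_1 = 48·cos(-7.2°) − 2·2.419 = 42.8; c'Δl = 26.13; W sinα = -6.0
Slice 2: Δl = 1.6/cos0.5° = 1.600 m; N'_2 = 79·cos0.5° − 24·1.600 = 40.6; c'Δl = 17.28; W sinα = 0.7
Slice 3: Δl = 2.7/cos8.8° = 2.732 m; N'_3 = 202·cos8.8° − 37·2.732 = 98.5; c'Δl = 29.51; W sinα = 30.9
Slice 4: Δl = 1.8/cos17.6° = 1.888 m; N'_4 = 171·cos17.6° − 42·1.888 = 83.7; c'Δl = 20.39; W sinα = 51.7
Slice 5: Δl = 2.5/cos26.5° = 2.794 m; N'_5 = 268·cos26.5° − 58·2.794 = 77.8; c'Δl = 30.17; W sinα = 119.6
Slice 6: Δl = 2.5/cos37.8° = 3.164 m; N'_6 = 205·cos37.8° − 43·3.164 = 25.9; c'Δl = 34.17; W sinα = 125.6
Slice 7: Δl = 2.5/cos51.3° = 3.998 m; N'_7 = 87·cos51.3° − 8·3.998 = 22.4; c'Δl = 43.18; W sinα = 67.9
Σc'Δl = 200.8 kN/m; ΣN' = 391.8 kN/m; ΣW sinα = 390.4 kN/m
Resisting = 200.8 + 391.8·tan20.0° = 200.8 + 142.6 = 343.4 kN/m
FS = 343.4 / 390.4 = 0.880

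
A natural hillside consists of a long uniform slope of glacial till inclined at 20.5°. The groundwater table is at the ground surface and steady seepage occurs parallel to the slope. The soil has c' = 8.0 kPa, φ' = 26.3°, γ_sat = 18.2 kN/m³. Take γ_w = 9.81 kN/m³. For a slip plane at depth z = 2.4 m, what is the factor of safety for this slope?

FS = 1.17

With seepage parallel to the slope and the water table at the surface, the effective normal stress on the slip plane uses the buoyant unit weight γ' = γ_sat − γ_w while the driving shear stress uses γ_sat:
FS = [c' + γ' z cos²β tanφ'] / [γ_sat z sinβ cosβ]
γ' = 18.2 − 9.81 = 8.39 kN/m³
Numerator = 8.0 + 8.39·2.4·cos²20.5°·tan26.3° = 8.0 + 8.39·2.4·0.8774·0.4942 = 16.731 kPa
Denominator = 18.2·2.4·sin20.5°·cos20.5° = 18.2·2.4·0.3502·0.9367 = 14.328 kPa
FS = 16.731 / 14.328 = 1.168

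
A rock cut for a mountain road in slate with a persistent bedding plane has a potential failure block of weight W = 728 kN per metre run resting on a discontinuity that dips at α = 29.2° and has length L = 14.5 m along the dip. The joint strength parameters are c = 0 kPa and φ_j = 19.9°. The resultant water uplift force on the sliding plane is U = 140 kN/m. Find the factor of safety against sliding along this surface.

Resolving the block weight along and normal to the plane and applying the Mohr–Coulomb strength on the joint:
N' = W cosα − U = 728·cos29.2° − 140 = 495.5 kN/m
Driving force T = W sinα = 728·sin29.2° = 355.2 kN/m
Resisting force R = c·L + N'·tanφ_j = 0·14.5 + 495.5·tan19.9° = 0.0 + 179.4 = 179.4 kN/m
FS = R / T = 179.4 / 355.2 = 0.505

FS = 0.51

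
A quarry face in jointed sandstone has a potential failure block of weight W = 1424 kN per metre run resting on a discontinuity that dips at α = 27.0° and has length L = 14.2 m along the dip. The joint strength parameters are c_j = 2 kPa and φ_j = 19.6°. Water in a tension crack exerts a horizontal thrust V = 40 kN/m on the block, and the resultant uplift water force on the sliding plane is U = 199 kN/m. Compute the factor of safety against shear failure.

Resolving the block weight along and normal to the plane and applying the Mohr–Coulomb strength on the joint:
N' = W cosα − U − V sinα = 1424·cos27.0° − 199 − 40·sin27.0° = 1051.6 kN/m
Driving force T = W sinα + V cosα = 1424·sin27.0° + 40·cos27.0° = 682.1 kN/m
Resisting force R = c_j·L + N'·tanφ_j = 2·14.2 + 1051.6·tan19.6° = 28.4 + 374.5 = 402.9 kN/m
FS = R / T = 402.9 / 682.1 = 0.591

FS = 0.59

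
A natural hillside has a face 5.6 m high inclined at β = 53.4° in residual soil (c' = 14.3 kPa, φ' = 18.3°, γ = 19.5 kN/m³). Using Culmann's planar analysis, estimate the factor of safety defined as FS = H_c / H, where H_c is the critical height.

FS = 2.20

H_c = (4c'/γ) · sinβ cosφ' / [1 − cos(β − φ')]
    = (4·14.3/19.5) · sin53.4°·cos18.3° / [1 − cos35.1°]
    = 2.933 · 0.7622 / 0.1819 = 12.29 m
FS = H_c / H = 12.29 / 5.6 = 2.196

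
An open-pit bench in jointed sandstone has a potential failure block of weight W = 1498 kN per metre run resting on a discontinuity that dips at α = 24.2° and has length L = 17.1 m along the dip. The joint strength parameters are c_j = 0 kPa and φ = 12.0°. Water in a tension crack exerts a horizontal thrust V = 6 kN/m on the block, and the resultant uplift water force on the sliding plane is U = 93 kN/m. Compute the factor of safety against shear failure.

FS = 0.44

Resolving the block weight along and normal to the plane and applying the Mohr–Coulomb strength on the joint:
N' = W cosα − U − V sinα = 1498·cos24.2° − 93 − 6·sin24.2° = 1270.9 kN/m
Driving force T = W sinα + V cosα = 1498·sin24.2° + 6·cos24.2° = 619.5 kN/m
Resisting force R = c_j·L + N'·tanφ = 0·17.1 + 1270.9·tan12.0° = 0.0 + 270.1 = 270.1 kN/m
FS = R / T = 270.1 / 619.5 = 0.436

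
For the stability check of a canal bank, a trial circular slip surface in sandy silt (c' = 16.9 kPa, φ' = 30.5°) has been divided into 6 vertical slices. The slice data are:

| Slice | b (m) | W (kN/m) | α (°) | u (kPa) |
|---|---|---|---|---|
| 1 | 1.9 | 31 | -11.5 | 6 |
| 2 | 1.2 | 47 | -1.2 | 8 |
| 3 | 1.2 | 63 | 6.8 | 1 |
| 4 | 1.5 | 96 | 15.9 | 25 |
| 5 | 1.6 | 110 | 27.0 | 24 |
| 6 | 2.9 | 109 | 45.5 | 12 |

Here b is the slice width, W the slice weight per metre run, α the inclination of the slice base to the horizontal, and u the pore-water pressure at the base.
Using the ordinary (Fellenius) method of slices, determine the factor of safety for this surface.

FS = 2.26

Ordinary method of slices: FS = Σ[c'·Δl_i + (W_i cosα_i − u_i·Δl_i)·tanφ'] / Σ W_i sinα_i, with Δl_i = b_i / cosα_i.
Slice 1: Δl = 1.9/cos(-11.5°) = 1.939 m; N'_1 = 31·cos(-11.5°) − 6·1.939 = 18.7; c'Δl = 32.77; W sinα = -6.2
Slice 2: Δl = 1.2/cos(-1.2°) = 1.200 m; N'_2 = 47·cos(-1.2°) − 8·1.200 = 37.4; c'Δl = 20.28; W sinα = -1.0
Slice 3: Δl = 1.2/cos6.8° = 1.209 m; N'_3 = 63·cos6.8° − 1·1.209 = 61.3; c'Δl = 20.42; W sinα = 7.5
Slice 4: Δl = 1.5/cos15.9° = 1.560 m; N'_4 = 96·cos15.9° − 25·1.560 = 53.3; c'Δl = 26.36; W sinα = 26.3
Slice 5: Δl = 1.6/cos27.0° = 1.796 m; N'_5 = 110·cos27.0° − 24·1.796 = 54.9; c'Δl = 30.35; W sinα = 49.9
Slice 6: Δl = 2.9/cos45.5° = 4.137 m; N'_6 = 109·cos45.5° − 12·4.137 = 26.7; c'Δl = 69.92; W sinα = 77.7
Σc'Δl = 200.1 kN/m; ΣN' = 252.5 kN/m; ΣW sinα = 154.3 kN/m
Resisting = 200.1 + 252.5·tan30.5° = 200.1 + 148.7 = 348.8 kN/m
FS = 348.8 / 154.3 = 2.261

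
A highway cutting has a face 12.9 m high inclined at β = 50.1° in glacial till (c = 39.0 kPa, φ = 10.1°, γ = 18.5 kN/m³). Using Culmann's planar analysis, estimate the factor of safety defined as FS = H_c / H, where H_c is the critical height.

H_c = (4c/γ) · sinβ cosφ / [1 − cos(β − φ)]
    = (4·39.0/18.5) · sin50.1°·cos10.1° / [1 − cos40.0°]
    = 8.432 · 0.7553 / 0.2340 = 27.22 m
FS = H_c / H = 27.22 / 12.9 = 2.110

FS = 2.11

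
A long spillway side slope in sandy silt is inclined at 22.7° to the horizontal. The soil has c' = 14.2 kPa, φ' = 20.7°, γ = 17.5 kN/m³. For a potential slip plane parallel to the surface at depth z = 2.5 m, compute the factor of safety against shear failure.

FS = 1.82

For an infinite slope with a slip plane parallel to the surface (no pore pressure): FS = [c' + γz cos²β tanφ'] / [γz sinβ cosβ].
γz = 17.5·2.5 = 43.75 kN/m²
Numerator = 14.2 + 43.75·cos²22.7°·tan20.7° = 14.2 + 43.75·0.8511·0.3779 = 28.270 kPa
Denominator = 43.75·sin22.7°·cos22.7° = 43.75·0.3859·0.9225 = 15.576 kPa
FS = 28.270 / 15.576 = 1.815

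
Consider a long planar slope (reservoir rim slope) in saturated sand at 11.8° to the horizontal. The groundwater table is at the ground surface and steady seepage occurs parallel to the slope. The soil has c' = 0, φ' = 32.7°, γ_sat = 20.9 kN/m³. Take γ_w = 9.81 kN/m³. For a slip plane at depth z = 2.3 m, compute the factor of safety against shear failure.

With seepage parallel to the slope and the water table at the surface, the effective normal stress on the slip plane uses the buoyant unit weight γ' = γ_sat − γ_w while the driving shear stress uses γ_sat:
FS = [c' + γ' z cos²β tanφ'] / [γ_sat z sinβ cosβ]
(For c' = 0 this reduces to FS = (γ'/γ_sat)·tanφ'/tanβ.)
γ' = 20.9 − 9.81 = 11.09 kN/m³
Numerator = 0.0 + 11.09·2.3·cos²11.8°·tan32.7° = 0.0 + 11.09·2.3·0.9582·0.6420 = 15.690 kPa
Denominator = 20.9·2.3·sin11.8°·cos11.8° = 20.9·2.3·0.2045·0.9789 = 9.622 kPa
FS = 15.690 / 9.622 = 1.631

FS = 1.63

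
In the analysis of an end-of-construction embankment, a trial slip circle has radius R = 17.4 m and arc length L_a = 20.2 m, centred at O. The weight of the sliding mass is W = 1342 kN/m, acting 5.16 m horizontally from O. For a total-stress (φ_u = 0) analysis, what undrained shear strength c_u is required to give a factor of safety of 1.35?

c_u = 26.6 kPa

FS = c_u·L_a·R / (W·d), so c_u = FS·W·d / (L_a·R).
c_u = 1.35·1342·5.16 / (20.20·17.4) = 9348.4 / 351.48 = 26.60 kPa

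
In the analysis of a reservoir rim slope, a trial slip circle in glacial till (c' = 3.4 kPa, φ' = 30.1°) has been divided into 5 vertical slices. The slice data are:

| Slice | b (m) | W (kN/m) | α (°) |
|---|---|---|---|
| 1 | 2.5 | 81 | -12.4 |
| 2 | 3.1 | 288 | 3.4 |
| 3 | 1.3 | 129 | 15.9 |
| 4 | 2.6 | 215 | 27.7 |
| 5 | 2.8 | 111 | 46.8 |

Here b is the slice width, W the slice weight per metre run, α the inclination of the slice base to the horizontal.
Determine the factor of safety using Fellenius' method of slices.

Ordinary method of slices: FS = Σ[c'·Δl_i + (W_i cosα_i)·tanφ'] / Σ W_i sinα_i, with Δl_i = b_i / cosα_i.
Slice 1: Δl = 2.5/cos(-12.4°) = 2.560 m; N'_1 = 81·cos(-12.4°) = 79.1; c'Δl = 8.70; W sinα = -17.4
Slice 2: Δl = 3.1/cos3.4° = 3.105 m; N'_2 = 288·cos3.4° = 287.5; c'Δl = 10.56; W sinα = 17.1
Slice 3: Δl = 1.3/cos15.9° = 1.352 m; N'_3 = 129·cos15.9° = 124.1; c'Δl = 4.60; W sinα = 35.3
Slice 4: Δl = 2.6/cos27.7° = 2.937 m; N'_4 = 215·cos27.7° = 190.4; c'Δl = 9.98; W sinα = 99.9
Slice 5: Δl = 2.8/cos46.8° = 4.090 m; N'_5 = 111·cos46.8° = 76.0; c'Δl = 13.91; W sinα = 80.9
Σc'Δl = 47.7 kN/m; ΣN' = 757.0 kN/m; ΣW sinα = 215.9 kN/m
Resisting = 47.7 + 757.0·tan30.1° = 47.7 + 438.8 = 486.6 kN/m
FS = 486.6 / 215.9 = 2.254

FS = 2.25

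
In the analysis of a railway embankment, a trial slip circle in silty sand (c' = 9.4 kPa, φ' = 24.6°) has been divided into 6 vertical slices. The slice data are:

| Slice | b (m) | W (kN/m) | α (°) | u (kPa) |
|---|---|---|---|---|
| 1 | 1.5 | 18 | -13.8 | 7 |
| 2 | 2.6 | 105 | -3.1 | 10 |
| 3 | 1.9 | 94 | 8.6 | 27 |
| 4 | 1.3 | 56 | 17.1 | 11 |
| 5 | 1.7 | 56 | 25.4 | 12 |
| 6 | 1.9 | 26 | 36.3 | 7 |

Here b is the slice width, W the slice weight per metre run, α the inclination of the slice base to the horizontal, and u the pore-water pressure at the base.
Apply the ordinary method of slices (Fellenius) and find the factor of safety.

Ordinary method of slices: FS = Σ[c'·Δl_i + (W_i cosα_i − u_i·Δl_i)·tanφ'] / Σ W_i sinα_i, with Δl_i = b_i / cosα_i.
Slice 1: Δl = 1.5/cos(-13.8°) = 1.545 m; N'_1 = 18·cos(-13.8°) − 7·1.545 = 6.7; c'Δl = 14.52; W sinα = -4.3
Slice 2: Δl = 2.6/cos(-3.1°) = 2.604 m; N'_2 = 105·cos(-3.1°) − 10·2.604 = 78.8; c'Δl = 24.48; W sinα = -5.7
Slice 3: Δl = 1.9/cos8.6° = 1.922 m; N'_3 = 94·cos8.6° − 27·1.922 = 41.1; c'Δl = 18.06; W sinα = 14.1
Slice 4: Δl = 1.3/cos17.1° = 1.360 m; N'_4 = 56·cos17.1° − 11·1.360 = 38.6; c'Δl = 12.79; W sinα = 16.5
Slice 5: Δl = 1.7/cos25.4° = 1.882 m; N'_5 = 56·cos25.4° − 12·1.882 = 28.0; c'Δl = 17.69; W sinα = 24.0
Slice 6: Δl = 1.9/cos36.3° = 2.358 m; N'_6 = 26·cos36.3° − 7·2.358 = 4.5; c'Δl = 22.16; W sinα = 15.4
Σc'Δl = 109.7 kN/m; ΣN' = 197.6 kN/m; ΣW sinα = 60.0 kN/m
Resisting = 109.7 + 197.6·tan24.6° = 109.7 + 90.4 = 200.1 kN/m
FS = 200.1 / 60.0 = 3.338

FS = 3.34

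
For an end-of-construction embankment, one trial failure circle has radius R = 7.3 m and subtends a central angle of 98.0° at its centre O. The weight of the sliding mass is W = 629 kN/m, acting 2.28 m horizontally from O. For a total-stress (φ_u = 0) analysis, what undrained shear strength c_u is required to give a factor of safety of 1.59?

FS = c_u·L_a·R / (W·d), so c_u = FS·W·d / (L_a·R).
Arc length L_a = R·θ = 7.3·(98.0°·π/180) = 7.3·1.7104 = 12.49 m
c_u = 1.59·629·2.28 / (12.49·7.3) = 2280.3 / 91.15 = 25.02 kPa

c_u = 25.0 kPa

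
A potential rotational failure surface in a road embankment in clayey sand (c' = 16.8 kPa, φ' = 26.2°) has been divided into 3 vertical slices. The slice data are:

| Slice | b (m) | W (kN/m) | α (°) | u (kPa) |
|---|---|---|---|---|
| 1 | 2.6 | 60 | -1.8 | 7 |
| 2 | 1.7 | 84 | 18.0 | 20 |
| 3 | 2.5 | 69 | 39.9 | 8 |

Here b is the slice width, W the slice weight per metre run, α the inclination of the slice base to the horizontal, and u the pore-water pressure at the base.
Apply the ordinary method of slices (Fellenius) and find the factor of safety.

Ordinary method of slices: FS = Σ[c'·Δl_i + (W_i cosα_i − u_i·Δl_i)·tanφ'] / Σ W_i sinα_i, with Δl_i = b_i / cosα_i.
Slice 1: Δl = 2.6/cos(-1.8°) = 2.601 m; N'_1 = 60·cos(-1.8°) − 7·2.601 = 41.8; c'Δl = 43.70; W sinα = -1.9
Slice 2: Δl = 1.7/cos18.0° = 1.787 m; N'_2 = 84·cos18.0° − 20·1.787 = 44.1; c'Δl = 30.03; W sinα = 26.0
Slice 3: Δl = 2.5/cos39.9° = 3.259 m; N'_3 = 69·cos39.9° − 8·3.259 = 26.9; c'Δl = 54.75; W sinα = 44.3
Σc'Δl = 128.5 kN/m; ΣN' = 112.8 kN/m; ΣW sinα = 68.3 kN/m
Resisting = 128.5 + 112.8·tan26.2° = 128.5 + 55.5 = 184.0 kN/m
FS = 184.0 / 68.3 = 2.692

FS = 2.69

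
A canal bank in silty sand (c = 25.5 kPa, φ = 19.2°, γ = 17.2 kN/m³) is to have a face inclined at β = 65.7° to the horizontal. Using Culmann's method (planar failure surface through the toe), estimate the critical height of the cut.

Culmann's analysis gives the critical failure plane at α_cr = (β + φ)/2 = (65.7 + 19.2)/2 = 42.5°, and the critical height
H_c = (4c/γ) · sinβ cosφ / [1 − cos(β − φ)]
    = (4·25.5/17.2) · sin65.7°·cos19.2° / [1 − cos(46.5°)]
    = 5.930 · 0.9114·0.9444 / [1 − 0.6884]
    = 5.930 · 0.8607 / 0.3116
    = 16.38 m

H_c = 16.38 m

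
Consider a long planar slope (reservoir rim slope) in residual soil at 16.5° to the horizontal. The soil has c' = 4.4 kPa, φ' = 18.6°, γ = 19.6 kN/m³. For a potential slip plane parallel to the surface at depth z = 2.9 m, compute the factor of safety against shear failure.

For an infinite slope with a slip plane parallel to the surface (no pore pressure): FS = [c' + γz cos²β tanφ'] / [γz sinβ cosβ].
γz = 19.6·2.9 = 56.84 kN/m²
Numerator = 4.4 + 56.84·cos²16.5°·tan18.6° = 4.4 + 56.84·0.9193·0.3365 = 21.986 kPa
Denominator = 56.84·sin16.5°·cos16.5° = 56.84·0.2840·0.9588 = 15.479 kPa
FS = 21.986 / 15.479 = 1.420

FS = 1.42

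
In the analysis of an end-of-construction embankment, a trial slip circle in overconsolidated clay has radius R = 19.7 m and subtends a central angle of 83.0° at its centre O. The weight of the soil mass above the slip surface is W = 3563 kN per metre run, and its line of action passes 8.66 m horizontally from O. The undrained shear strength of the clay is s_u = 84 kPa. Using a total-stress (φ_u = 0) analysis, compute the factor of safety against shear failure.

FS = 1.53

Taking moments about the centre O, the resisting moment is provided by the undrained shear strength acting along the arc:
Arc length L_a = R·θ = 19.7·(83.0°·π/180) = 19.7·1.4486 = 28.54 m
M_R = s_u·L_a·R = 84·28.54·19.7 = 47224.5 kN·m/m
M_D = W·d = 3563·8.66 = 30855.6 kN·m/m
FS = M_R / M_D = 47224.5 / 30855.6 = 1.531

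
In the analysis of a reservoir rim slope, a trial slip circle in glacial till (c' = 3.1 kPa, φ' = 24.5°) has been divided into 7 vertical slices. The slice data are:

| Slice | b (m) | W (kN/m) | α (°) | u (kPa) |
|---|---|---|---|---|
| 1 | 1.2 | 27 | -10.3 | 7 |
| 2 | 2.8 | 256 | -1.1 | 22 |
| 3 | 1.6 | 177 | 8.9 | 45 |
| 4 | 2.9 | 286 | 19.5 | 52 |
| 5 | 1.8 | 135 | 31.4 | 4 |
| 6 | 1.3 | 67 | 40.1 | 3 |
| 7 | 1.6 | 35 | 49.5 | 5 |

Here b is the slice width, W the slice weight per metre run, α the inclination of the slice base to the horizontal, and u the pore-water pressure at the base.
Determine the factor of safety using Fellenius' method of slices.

FS = 1.24

Ordinary method of slices: FS = Σ[c'·Δl_i + (W_i cosα_i − u_i·Δl_i)·tanφ'] / Σ W_i sinα_i, with Δl_i = b_i / cosα_i.
Slice 1: Δl = 1.2/cos(-10.3°) = 1.220 m; N'_1 = 27·cos(-10.3°) − 7·1.220 = 18.0; c'Δl = 3.78; W sinα = -4.8
Slice 2: Δl = 2.8/cos(-1.1°) = 2.801 m; N'_2 = 256·cos(-1.1°) − 22·2.801 = 194.3; c'Δl = 8.68; W sinα = -4.9
Slice 3: Δl = 1.6/cos8.9° = 1.619 m; N'_3 = 177·cos8.9° − 45·1.619 = 102.0; c'Δl = 5.02; W sinα = 27.4
Slice 4: Δl = 2.9/cos19.5° = 3.076 m; N'_4 = 286·cos19.5° − 52·3.076 = 109.6; c'Δl = 9.54; W sinα = 95.5
Slice 5: Δl = 1.8/cos31.4° = 2.109 m; N'_5 = 135·cos31.4° − 4·2.109 = 106.8; c'Δl = 6.54; W sinα = 70.3
Slice 6: Δl = 1.3/cos40.1° = 1.700 m; N'_6 = 67·cos40.1° − 3·1.700 = 46.2; c'Δl = 5.27; W sinα = 43.2
Slice 7: Δl = 1.6/cos49.5° = 2.464 m; N'_7 = 35·cos49.5° − 5·2.464 = 10.4; c'Δl = 7.64; W sinα = 26.6
Σc'Δl = 46.5 kN/m; ΣN' = 587.3 kN/m; ΣW sinα = 253.2 kN/m
Resisting = 46.5 + 587.3·tan24.5° = 46.5 + 267.7 = 314.1 kN/m
FS = 314.1 / 253.2 = 1.241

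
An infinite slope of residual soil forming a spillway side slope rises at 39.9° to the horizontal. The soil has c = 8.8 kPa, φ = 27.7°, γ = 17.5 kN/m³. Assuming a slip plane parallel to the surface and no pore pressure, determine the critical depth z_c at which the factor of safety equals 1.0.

Setting FS = 1.00 in FS = [c + γz cos²β tanφ] / [γz sinβ cosβ] and solving for z:
z = c / [γ cosβ (FS·sinβ − cosβ·tanφ)]
  = 8.8 / [17.5·cos39.9°·(1.00·sin39.9° − cos39.9°·tan27.7°)]
  = 8.8 / [17.5·0.7672·(1.00·0.6414 − 0.7672·0.5250)]
  = 8.8 / 3.2044 = 2.746 m

z_c = 2.75 m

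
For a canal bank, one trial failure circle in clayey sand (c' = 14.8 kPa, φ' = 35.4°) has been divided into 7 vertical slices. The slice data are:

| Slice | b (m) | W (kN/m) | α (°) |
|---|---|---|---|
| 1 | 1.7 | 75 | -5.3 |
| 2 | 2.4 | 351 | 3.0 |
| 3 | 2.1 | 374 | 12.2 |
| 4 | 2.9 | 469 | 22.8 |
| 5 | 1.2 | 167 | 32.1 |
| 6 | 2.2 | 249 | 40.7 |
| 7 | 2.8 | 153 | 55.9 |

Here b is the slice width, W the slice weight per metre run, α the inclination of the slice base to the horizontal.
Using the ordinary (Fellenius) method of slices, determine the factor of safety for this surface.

FS = 2.22

Ordinary method of slices: FS = Σ[c'·Δl_i + (W_i cosα_i)·tanφ'] / Σ W_i sinα_i, with Δl_i = b_i / cosα_i.
Slice 1: Δl = 1.7/cos(-5.3°) = 1.707 m; N'_1 = 75·cos(-5.3°) = 74.7; c'Δl = 25.27; W sinα = -6.9
Slice 2: Δl = 2.4/cos3.0° = 2.403 m; N'_2 = 351·cos3.0° = 350.5; c'Δl = 35.57; W sinα = 18.4
Slice 3: Δl = 2.1/cos12.2° = 2.149 m; N'_3 = 374·cos12.2° = 365.6; c'Δl = 31.80; W sinα = 79.0
Slice 4: Δl = 2.9/cos22.8° = 3.146 m; N'_4 = 469·cos22.8° = 432.4; c'Δl = 46.56; W sinα = 181.7
Slice 5: Δl = 1.2/cos32.1° = 1.417 m; N'_5 = 167·cos32.1° = 141.5; c'Δl = 20.97; W sinα = 88.7
Slice 6: Δl = 2.2/cos40.7° = 2.902 m; N'_6 = 249·cos40.7° = 188.8; c'Δl = 42.95; W sinα = 162.4
Slice 7: Δl = 2.8/cos55.9° = 4.994 m; N'_7 = 153·cos55.9° = 85.8; c'Δl = 73.92; W sinα = 126.7
Σc'Δl = 277.0 kN/m; ΣN' = 1639.1 kN/m; ΣW sinα = 650.0 kN/m
Resisting = 277.0 + 1639.1·tan35.4° = 277.0 + 1164.9 = 1441.9 kN/m
FS = 1441.9 / 650.0 = 2.218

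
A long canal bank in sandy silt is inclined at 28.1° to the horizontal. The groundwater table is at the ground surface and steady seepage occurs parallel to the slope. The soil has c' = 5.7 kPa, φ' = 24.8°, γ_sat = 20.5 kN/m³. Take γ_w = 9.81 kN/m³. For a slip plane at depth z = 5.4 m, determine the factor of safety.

FS = 0.58

With seepage parallel to the slope and the water table at the surface, the effective normal stress on the slip plane uses the buoyant unit weight γ' = γ_sat − γ_w while the driving shear stress uses γ_sat:
FS = [c' + γ' z cos²β tanφ'] / [γ_sat z sinβ cosβ]
γ' = 20.5 − 9.81 = 10.69 kN/m³
Numerator = 5.7 + 10.69·5.4·cos²28.1°·tan24.8° = 5.7 + 10.69·5.4·0.7781·0.4621 = 26.456 kPa
Denominator = 20.5·5.4·sin28.1°·cos28.1° = 20.5·5.4·0.4710·0.8821 = 45.995 kPa
FS = 26.456 / 45.995 = 0.575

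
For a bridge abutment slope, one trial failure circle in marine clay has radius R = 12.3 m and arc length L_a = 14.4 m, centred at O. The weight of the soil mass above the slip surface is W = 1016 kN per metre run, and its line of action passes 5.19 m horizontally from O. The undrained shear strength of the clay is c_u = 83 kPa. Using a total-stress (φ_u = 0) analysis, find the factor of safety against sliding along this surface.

Taking moments about the centre O, the resisting moment is provided by the undrained shear strength acting along the arc:
M_R = c_u·L_a·R = 83·14.40·12.3 = 14701.0 kN·m/m
M_D = W·d = 1016·5.19 = 5273.0 kN·m/m
FS = M_R / M_D = 14701.0 / 5273.0 = 2.788

FS = 2.79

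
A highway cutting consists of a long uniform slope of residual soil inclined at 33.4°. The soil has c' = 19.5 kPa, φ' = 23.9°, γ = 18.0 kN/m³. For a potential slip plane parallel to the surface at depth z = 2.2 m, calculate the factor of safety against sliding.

FS = 1.74

For an infinite slope with a slip plane parallel to the surface (no pore pressure): FS = [c' + γz cos²β tanφ'] / [γz sinβ cosβ].
γz = 18.0·2.2 = 39.60 kN/m²
Numerator = 19.5 + 39.60·cos²33.4°·tan23.9° = 19.5 + 39.60·0.6970·0.4431 = 31.731 kPa
Denominator = 39.60·sin33.4°·cos33.4° = 39.60·0.5505·0.8348 = 18.199 kPa
FS = 31.731 / 18.199 = 1.744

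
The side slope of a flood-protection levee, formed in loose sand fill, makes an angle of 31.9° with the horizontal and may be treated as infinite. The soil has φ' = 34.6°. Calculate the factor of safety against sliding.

For a dry cohesionless infinite slope the factor of safety is FS = tanφ' / tanβ.
FS = tan34.6° / tan31.9° = 0.6899 / 0.6224 = 1.108

FS = 1.11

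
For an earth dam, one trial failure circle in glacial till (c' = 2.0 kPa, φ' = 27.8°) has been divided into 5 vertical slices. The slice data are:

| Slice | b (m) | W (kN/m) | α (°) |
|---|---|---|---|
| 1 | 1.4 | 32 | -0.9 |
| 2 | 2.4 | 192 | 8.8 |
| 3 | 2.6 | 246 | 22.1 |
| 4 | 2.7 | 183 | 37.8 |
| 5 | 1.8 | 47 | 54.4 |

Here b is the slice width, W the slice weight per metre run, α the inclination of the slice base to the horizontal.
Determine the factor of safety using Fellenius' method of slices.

Ordinary method of slices: FS = Σ[c'·Δl_i + (W_i cosα_i)·tanφ'] / Σ W_i sinα_i, with Δl_i = b_i / cosα_i.
Slice 1: Δl = 1.4/cos(-0.9°) = 1.400 m; N'_1 = 32·cos(-0.9°) = 32.0; c'Δl = 2.80; W sinα = -0.5
Slice 2: Δl = 2.4/cos8.8° = 2.429 m; N'_2 = 192·cos8.8° = 189.7; c'Δl = 4.86; W sinα = 29.4
Slice 3: Δl = 2.6/cos22.1° = 2.806 m; N'_3 = 246·cos22.1° = 227.9; c'Δl = 5.61; W sinα = 92.6
Slice 4: Δl = 2.7/cos37.8° = 3.417 m; N'_4 = 183·cos37.8° = 144.6; c'Δl = 6.83; W sinα = 112.2
Slice 5: Δl = 1.8/cos54.4° = 3.092 m; N'_5 = 47·cos54.4° = 27.4; c'Δl = 6.18; W sinα = 38.2
Σc'Δl = 26.3 kN/m; ΣN' = 621.6 kN/m; ΣW sinα = 271.8 kN/m
Resisting = 26.3 + 621.6·tan27.8° = 26.3 + 327.7 = 354.0 kN/m
FS = 354.0 / 271.8 = 1.303

FS = 1.30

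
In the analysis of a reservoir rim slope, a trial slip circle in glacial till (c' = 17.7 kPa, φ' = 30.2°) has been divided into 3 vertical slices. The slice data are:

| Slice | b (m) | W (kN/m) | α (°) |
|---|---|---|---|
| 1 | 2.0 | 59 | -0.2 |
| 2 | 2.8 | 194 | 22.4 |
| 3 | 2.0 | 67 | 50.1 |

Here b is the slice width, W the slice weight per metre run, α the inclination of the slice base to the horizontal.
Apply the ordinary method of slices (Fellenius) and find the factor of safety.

Ordinary method of slices: FS = Σ[c'·Δl_i + (W_i cosα_i)·tanφ'] / Σ W_i sinα_i, with Δl_i = b_i / cosα_i.
Slice 1: Δl = 2.0/cos(-0.2°) = 2.000 m; N'_1 = 59·cos(-0.2°) = 59.0; c'Δl = 35.40; W sinα = -0.2
Slice 2: Δl = 2.8/cos22.4° = 3.029 m; N'_2 = 194·cos22.4° = 179.4; c'Δl = 53.60; W sinα = 73.9
Slice 3: Δl = 2.0/cos50.1° = 3.118 m; N'_3 = 67·cos50.1° = 43.0; c'Δl = 55.19; W sinα = 51.4
Σc'Δl = 144.2 kN/m; ΣN' = 281.3 kN/m; ΣW sinα = 125.1 kN/m
Resisting = 144.2 + 281.3·tan30.2° = 144.2 + 163.7 = 307.9 kN/m
FS = 307.9 / 125.1 = 2.461

FS = 2.46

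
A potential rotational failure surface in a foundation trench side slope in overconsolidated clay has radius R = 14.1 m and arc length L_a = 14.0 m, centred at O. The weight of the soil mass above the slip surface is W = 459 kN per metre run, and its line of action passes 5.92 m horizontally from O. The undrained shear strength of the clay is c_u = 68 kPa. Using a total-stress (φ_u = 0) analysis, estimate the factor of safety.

Taking moments about the centre O, the resisting moment is provided by the undrained shear strength acting along the arc:
M_R = c_u·L_a·R = 68·14.00·14.1 = 13423.2 kN·m/m
M_D = W·d = 459·5.92 = 2717.3 kN·m/m
FS = M_R / M_D = 13423.2 / 2717.3 = 4.940

FS = 4.94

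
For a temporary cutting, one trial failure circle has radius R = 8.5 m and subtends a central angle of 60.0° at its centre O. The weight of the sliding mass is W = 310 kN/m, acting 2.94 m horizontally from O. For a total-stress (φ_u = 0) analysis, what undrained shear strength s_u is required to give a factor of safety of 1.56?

FS = s_u·L_a·R / (W·d), so s_u = FS·W·d / (L_a·R).
Arc length L_a = R·θ = 8.5·(60.0°·π/180) = 8.5·1.0472 = 8.90 m
s_u = 1.56·310·2.94 / (8.90·8.5) = 1421.8 / 75.66 = 18.79 kPa

s_u = 18.8 kPa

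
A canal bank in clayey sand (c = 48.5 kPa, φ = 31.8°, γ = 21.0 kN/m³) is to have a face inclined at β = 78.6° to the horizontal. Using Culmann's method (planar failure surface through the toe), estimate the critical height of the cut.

H_c = 24.40 m

Culmann's analysis gives the critical failure plane at α_cr = (β + φ)/2 = (78.6 + 31.8)/2 = 55.2°, and the critical height
H_c = (4c/γ) · sinβ cosφ / [1 − cos(β − φ)]
    = (4·48.5/21.0) · sin78.6°·cos31.8° / [1 − cos(46.8°)]
    = 9.238 · 0.9803·0.8499 / [1 − 0.6845]
    = 9.238 · 0.8331 / 0.3155
    = 24.40 m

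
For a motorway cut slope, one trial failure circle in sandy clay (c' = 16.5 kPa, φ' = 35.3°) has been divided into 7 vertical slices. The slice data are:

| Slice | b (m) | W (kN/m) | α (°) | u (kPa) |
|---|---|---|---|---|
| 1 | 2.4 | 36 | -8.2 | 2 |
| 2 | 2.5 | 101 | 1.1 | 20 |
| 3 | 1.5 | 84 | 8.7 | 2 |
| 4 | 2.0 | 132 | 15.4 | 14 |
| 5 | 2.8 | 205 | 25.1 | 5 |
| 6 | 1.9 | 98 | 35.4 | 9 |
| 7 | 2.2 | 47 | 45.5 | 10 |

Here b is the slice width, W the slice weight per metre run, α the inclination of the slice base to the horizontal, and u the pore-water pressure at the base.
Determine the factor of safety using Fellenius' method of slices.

FS = 2.84

Ordinary method of slices: FS = Σ[c'·Δl_i + (W_i cosα_i − u_i·Δl_i)·tanφ'] / Σ W_i sinα_i, with Δl_i = b_i / cosα_i.
Slice 1: Δl = 2.4/cos(-8.2°) = 2.425 m; N'_1 = 36·cos(-8.2°) − 2·2.425 = 30.8; c'Δl = 40.01; W sinα = -5.1
Slice 2: Δl = 2.5/cos1.1° = 2.500 m; N'_2 = 101·cos1.1° − 20·2.500 = 51.0; c'Δl = 41.26; W sinα = 1.9
Slice 3: Δl = 1.5/cos8.7° = 1.517 m; N'_3 = 84·cos8.7° − 2·1.517 = 80.0; c'Δl = 25.04; W sinα = 12.7
Slice 4: Δl = 2.0/cos15.4° = 2.074 m; N'_4 = 132·cos15.4° − 14·2.074 = 98.2; c'Δl = 34.23; W sinα = 35.1
Slice 5: Δl = 2.8/cos25.1° = 3.092 m; N'_5 = 205·cos25.1° − 5·3.092 = 170.2; c'Δl = 51.02; W sinα = 87.0
Slice 6: Δl = 1.9/cos35.4° = 2.331 m; N'_6 = 98·cos35.4° − 9·2.331 = 58.9; c'Δl = 38.46; W sinα = 56.8
Slice 7: Δl = 2.2/cos45.5° = 3.139 m; N'_7 = 47·cos45.5° − 10·3.139 = 1.6; c'Δl = 51.79; W sinα = 33.5
Σc'Δl = 281.8 kN/m; ΣN' = 490.6 kN/m; ΣW sinα = 221.8 kN/m
Resisting = 281.8 + 490.6·tan35.3° = 281.8 + 347.4 = 629.2 kN/m
FS = 629.2 / 221.8 = 2.836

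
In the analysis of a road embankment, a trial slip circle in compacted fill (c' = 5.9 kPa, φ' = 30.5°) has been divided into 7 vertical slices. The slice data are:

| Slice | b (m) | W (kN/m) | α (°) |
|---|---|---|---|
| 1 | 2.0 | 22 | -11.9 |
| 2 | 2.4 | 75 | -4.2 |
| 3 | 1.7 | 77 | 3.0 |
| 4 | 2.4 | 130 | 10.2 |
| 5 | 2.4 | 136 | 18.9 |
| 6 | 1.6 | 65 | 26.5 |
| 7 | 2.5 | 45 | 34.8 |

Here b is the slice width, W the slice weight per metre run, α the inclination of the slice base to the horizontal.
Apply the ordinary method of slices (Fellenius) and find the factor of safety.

FS = 3.48

Ordinary method of slices: FS = Σ[c'·Δl_i + (W_i cosα_i)·tanφ'] / Σ W_i sinα_i, with Δl_i = b_i / cosα_i.
Slice 1: Δl = 2.0/cos(-11.9°) = 2.044 m; N'_1 = 22·cos(-11.9°) = 21.5; c'Δl = 12.06; W sinα = -4.5
Slice 2: Δl = 2.4/cos(-4.2°) = 2.406 m; N'_2 = 75·cos(-4.2°) = 74.8; c'Δl = 14.20; W sinα = -5.5
Slice 3: Δl = 1.7/cos3.0° = 1.702 m; N'_3 = 77·cos3.0° = 76.9; c'Δl = 10.04; W sinα = 4.0
Slice 4: Δl = 2.4/cos10.2° = 2.439 m; N'_4 = 130·cos10.2° = 127.9; c'Δl = 14.39; W sinα = 23.0
Slice 5: Δl = 2.4/cos18.9° = 2.537 m; N'_5 = 136·cos18.9° = 128.7; c'Δl = 14.97; W sinα = 44.1
Slice 6: Δl = 1.6/cos26.5° = 1.788 m; N'_6 = 65·cos26.5° = 58.2; c'Δl = 10.55; W sinα = 29.0
Slice 7: Δl = 2.5/cos34.8° = 3.045 m; N'_7 = 45·cos34.8° = 37.0; c'Δl = 17.96; W sinα = 25.7
Σc'Δl = 94.2 kN/m; ΣN' = 525.0 kN/m; ΣW sinα = 115.8 kN/m
Resisting = 94.2 + 525.0·tan30.5° = 94.2 + 309.2 = 403.4 kN/m
FS = 403.4 / 115.8 = 3.485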